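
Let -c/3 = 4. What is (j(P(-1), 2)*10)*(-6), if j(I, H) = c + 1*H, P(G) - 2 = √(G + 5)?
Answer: 600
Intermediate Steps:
c = -12 (c = -3*4 = -12)
P(G) = 2 + √(5 + G) (P(G) = 2 + √(G + 5) = 2 + √(5 + G))
j(I, H) = -12 + H (j(I, H) = -12 + 1*H = -12 + H)
(j(P(-1), 2)*10)*(-6) = ((-12 + 2)*10)*(-6) = -10*10*(-6) = -100*(-6) = 600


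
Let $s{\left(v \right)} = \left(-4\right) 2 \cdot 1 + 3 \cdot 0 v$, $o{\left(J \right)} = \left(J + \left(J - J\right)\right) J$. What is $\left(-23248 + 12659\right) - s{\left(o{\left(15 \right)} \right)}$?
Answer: $-10581$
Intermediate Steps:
$o{\left(J \right)} = J^{2}$ ($o{\left(J \right)} = \left(J + 0\right) J = J J = J^{2}$)
$s{\left(v \right)} = -8$ ($s{\left(v \right)} = \left(-8\right) 1 + 0 v = -8 + 0 = -8$)
$\left(-23248 + 12659\right) - s{\left(o{\left(15 \right)} \right)} = \left(-23248 + 12659\right) - -8 = -10589 + 8 = -10581$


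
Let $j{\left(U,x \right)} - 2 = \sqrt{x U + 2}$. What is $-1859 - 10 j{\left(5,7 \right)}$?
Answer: $-1879 - 10 \sqrt{37} \approx -1939.8$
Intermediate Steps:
$j{\left(U,x \right)} = 2 + \sqrt{2 + U x}$ ($j{\left(U,x \right)} = 2 + \sqrt{x U + 2} = 2 + \sqrt{U x + 2} = 2 + \sqrt{2 + U x}$)
$-1859 - 10 j{\left(5,7 \right)} = -1859 - 10 \left(2 + \sqrt{2 + 5 \cdot 7}\right) = -1859 - 10 \left(2 + \sqrt{2 + 35}\right) = -1859 - 10 \left(2 + \sqrt{37}\right) = -1859 - \left(20 + 10 \sqrt{37}\right) = -1879 - 10 \sqrt{37}$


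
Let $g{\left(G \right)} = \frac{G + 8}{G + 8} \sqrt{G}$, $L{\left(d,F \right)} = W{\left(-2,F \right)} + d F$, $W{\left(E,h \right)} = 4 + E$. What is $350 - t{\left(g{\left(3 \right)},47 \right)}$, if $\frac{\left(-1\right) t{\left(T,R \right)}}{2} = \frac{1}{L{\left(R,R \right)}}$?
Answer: $\frac{773852}{2211} \approx 350.0$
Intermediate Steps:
$L{\left(d,F \right)} = 2 + F d$ ($L{\left(d,F \right)} = \left(4 - 2\right) + d F = 2 + F d$)
$g{\left(G \right)} = \sqrt{G}$ ($g{\left(G \right)} = \frac{8 + G}{8 + G} \sqrt{G} = 1 \sqrt{G} = \sqrt{G}$)
$t{\left(T,R \right)} = - \frac{2}{2 + R^{2}}$ ($t{\left(T,R \right)} = - \frac{2}{2 + R R} = - \frac{2}{2 + R^{2}}$)
$350 - t{\left(g{\left(3 \right)},47 \right)} = 350 - - \frac{2}{2 + 47^{2}} = 350 - - \frac{2}{2 + 2209} = 350 - - \frac{2}{2211} = 350 + \frac{2}{2211} = \frac{773852}{2211}$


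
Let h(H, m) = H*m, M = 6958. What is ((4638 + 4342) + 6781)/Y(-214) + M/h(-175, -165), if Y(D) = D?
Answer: -64801409/882750 ≈ -73.409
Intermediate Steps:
((4638 + 4342) + 6781)/Y(-214) + M/h(-175, -165) = ((4638 + 4342) + 6781)/(-214) + 6958/((-175*(-165))) = (8980 + 6781)*(-1/214) + 6958/28875 = 15761*(-1/214) + 6958*(1/28875) = -15761/214 + 994/4125 = -64801409/882750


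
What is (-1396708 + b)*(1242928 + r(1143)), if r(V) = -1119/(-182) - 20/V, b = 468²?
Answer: -152252527639195210/104013 ≈ -1.4638e+12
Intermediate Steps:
b = 219024
r(V) = 1119/182 - 20/V (r(V) = -1119*(-1/182) - 20/V = 1119/182 - 20/V)
(-1396708 + b)*(1242928 + r(1143)) = (-1396708 + 219024)*(1242928 + (1119/182 - 20/1143)) = -1177684*(1242928 + (1119/182 - 20*1/1143)) = -1177684*(1242928 + (1119/182 - 20/1143)) = -1177684*(1242928 + 1275377/208026) = -1177684*258562615505/208026 = -152252527639195210/104013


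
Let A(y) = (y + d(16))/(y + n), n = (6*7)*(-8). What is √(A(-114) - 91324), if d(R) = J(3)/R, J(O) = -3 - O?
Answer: I*√328765485/60 ≈ 302.2*I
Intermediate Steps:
n = -336 (n = 42*(-8) = -336)
d(R) = -6/R (d(R) = (-3 - 1*3)/R = (-3 - 3)/R = -6/R)
A(y) = (-3/8 + y)/(-336 + y) (A(y) = (y - 6/16)/(y - 336) = (y - 6*1/16)/(-336 + y) = (y - 3/8)/(-336 + y) = (-3/8 + y)/(-336 + y))
√(A(-114) - 91324) = √((-3/8 - 114)/(-336 - 114) - 91324) = √(-915/8/(-450) - 91324) = √(-1/450*(-915/8) - 91324) = √(61/240 - 91324) = √(-21917699/240) = I*√328765485/60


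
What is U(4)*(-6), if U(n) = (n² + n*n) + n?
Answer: -216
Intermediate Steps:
U(n) = n + 2*n² (U(n) = (n² + n²) + n = 2*n² + n = n + 2*n²)
U(4)*(-6) = (4*(1 + 2*4))*(-6) = (4*(1 + 8))*(-6) = (4*9)*(-6) = 36*(-6) = -216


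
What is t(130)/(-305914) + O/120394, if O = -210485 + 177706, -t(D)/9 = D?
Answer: -4943347013/18415105058 ≈ -0.26844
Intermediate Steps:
t(D) = -9*D
O = -32779
t(130)/(-305914) + O/120394 = -9*130/(-305914) - 32779/120394 = -1170*(-1/305914) - 32779*1/120394 = 585/152957 - 32779/120394 = -4943347013/18415105058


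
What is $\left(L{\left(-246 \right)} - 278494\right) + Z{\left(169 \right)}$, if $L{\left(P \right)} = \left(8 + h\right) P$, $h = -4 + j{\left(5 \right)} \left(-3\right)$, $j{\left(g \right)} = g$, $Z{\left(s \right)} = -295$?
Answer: $-276083$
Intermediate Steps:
$h = -19$ ($h = -4 + 5 \left(-3\right) = -4 - 15 = -19$)
$L{\left(P \right)} = - 11 P$ ($L{\left(P \right)} = \left(8 - 19\right) P = - 11 P$)
$\left(L{\left(-246 \right)} - 278494\right) + Z{\left(169 \right)} = \left(\left(-11\right) \left(-246\right) - 278494\right) - 295 = \left(2706 - 278494\right) - 295 = -275788 - 295 = -276083$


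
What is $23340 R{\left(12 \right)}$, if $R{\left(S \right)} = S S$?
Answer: $3360960$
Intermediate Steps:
$R{\left(S \right)} = S^{2}$
$23340 R{\left(12 \right)} = 23340 \cdot 12^{2} = 23340 \cdot 144 = 3360960$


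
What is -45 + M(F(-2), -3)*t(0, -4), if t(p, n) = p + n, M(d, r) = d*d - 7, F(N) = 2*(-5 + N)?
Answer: -801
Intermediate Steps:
F(N) = -10 + 2*N
M(d, r) = -7 + d² (M(d, r) = d² - 7 = -7 + d²)
t(p, n) = n + p
-45 + M(F(-2), -3)*t(0, -4) = -45 + (-7 + (-10 + 2*(-2))²)*(-4 + 0) = -45 + (-7 + (-10 - 4)²)*(-4) = -45 + (-7 + (-14)²)*(-4) = -45 + (-7 + 196)*(-4) = -45 + 189*(-4) = -45 - 756 = -801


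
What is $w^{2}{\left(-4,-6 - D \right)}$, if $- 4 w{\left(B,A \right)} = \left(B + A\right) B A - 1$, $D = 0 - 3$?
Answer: $\frac{7225}{16} \approx 451.56$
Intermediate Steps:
$D = -3$ ($D = 0 - 3 = -3$)
$w{\left(B,A \right)} = \frac{1}{4} - \frac{A B \left(A + B\right)}{4}$ ($w{\left(B,A \right)} = - \frac{\left(B + A\right) B A - 1}{4} = - \frac{\left(A + B\right) B A - 1}{4} = - \frac{B \left(A + B\right) A - 1}{4} = - \frac{A B \left(A + B\right) - 1}{4} = - \frac{-1 + A B \left(A + B\right)}{4} = \frac{1}{4} - \frac{A B \left(A + B\right)}{4}$)
$w^{2}{\left(-4,-6 - D \right)} = \left(\frac{1}{4} - \frac{\left(-6 - -3\right) \left(-4\right)^{2}}{4} - - \left(-6 - -3\right)^{2}\right)^{2} = \left(\frac{1}{4} - \frac{1}{4} \left(-6 + 3\right) 16 - - \left(-6 + 3\right)^{2}\right)^{2} = \left(\frac{1}{4} - \left(- \frac{3}{4}\right) 16 - - \left(-3\right)^{2}\right)^{2} = \left(\frac{1}{4} + 12 - \left(-1\right) 9\right)^{2} = \left(\frac{1}{4} + 12 + 9\right)^{2} = \left(\frac{85}{4}\right)^{2} = \frac{7225}{16}$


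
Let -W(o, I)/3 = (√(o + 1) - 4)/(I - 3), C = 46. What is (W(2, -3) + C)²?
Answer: (88 + √3)²/4 ≈ 2013.0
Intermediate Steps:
W(o, I) = -3*(-4 + √(1 + o))/(-3 + I) (W(o, I) = -3*(√(o + 1) - 4)/(I - 3) = -3*(√(1 + o) - 4)/(-3 + I) = -3*(-4 + √(1 + o))/(-3 + I))
(W(2, -3) + C)² = (3*(4 - √(1 + 2))/(-3 - 3) + 46)² = (3*(4 - √3)/(-6) + 46)² = (3*(-⅙)*(4 - √3) + 46)² = ((-2 + √3/2) + 46)² = (44 + √3/2)²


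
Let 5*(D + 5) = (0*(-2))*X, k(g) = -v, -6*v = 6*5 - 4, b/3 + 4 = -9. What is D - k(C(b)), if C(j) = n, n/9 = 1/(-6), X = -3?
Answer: -28/3 ≈ -9.3333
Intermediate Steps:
b = -39 (b = -12 + 3*(-9) = -12 - 27 = -39)
n = -3/2 (n = 9/(-6) = 9*(-1/6) = -3/2 ≈ -1.5000)
v = -13/3 (v = -(6*5 - 4)/6 = -(30 - 4)/6 = -1/6*26 = -13/3 ≈ -4.3333)
C(j) = -3/2
k(g) = 13/3 (k(g) = -1*(-13/3) = 13/3)
D = -5 (D = -5 + ((0*(-2))*(-3))/5 = -5 + (0*(-3))/5 = -5 + (1/5)*0 = -5 + 0 = -5)
D - k(C(b)) = -5 - 1*13/3 = -5 - 13/3 = -28/3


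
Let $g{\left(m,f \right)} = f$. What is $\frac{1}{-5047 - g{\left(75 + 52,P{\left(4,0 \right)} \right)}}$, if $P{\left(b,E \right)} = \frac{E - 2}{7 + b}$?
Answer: $- \frac{11}{55515} \approx -0.00019814$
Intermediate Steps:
$P{\left(b,E \right)} = \frac{-2 + E}{7 + b}$
$\frac{1}{-5047 - g{\left(75 + 52,P{\left(4,0 \right)} \right)}} = \frac{1}{-5047 - \frac{-2 + 0}{7 + 4}} = \frac{1}{-5047 - \frac{1}{11} \left(-2\right)} = \frac{1}{-5047 - - \frac{2}{11}} = \frac{1}{-5047 + \frac{2}{11}} = \frac{1}{- \frac{55515}{11}} = - \frac{11}{55515}$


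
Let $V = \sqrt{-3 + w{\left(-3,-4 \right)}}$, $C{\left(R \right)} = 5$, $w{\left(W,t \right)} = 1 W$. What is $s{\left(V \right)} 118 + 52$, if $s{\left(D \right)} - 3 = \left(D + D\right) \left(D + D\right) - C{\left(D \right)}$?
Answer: $-3016$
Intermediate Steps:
$w{\left(W,t \right)} = W$
$V = i \sqrt{6}$ ($V = \sqrt{-3 - 3} = \sqrt{-6} = i \sqrt{6} \approx 2.4495 i$)
$s{\left(D \right)} = -2 + 4 D^{2}$ ($s{\left(D \right)} = 3 + \left(\left(D + D\right) \left(D + D\right) - 5\right) = 3 + \left(2 D 2 D - 5\right) = 3 + \left(4 D^{2} - 5\right) = 3 + \left(-5 + 4 D^{2}\right) = -2 + 4 D^{2}$)
$s{\left(V \right)} 118 + 52 = \left(-2 + 4 \left(i \sqrt{6}\right)^{2}\right) 118 + 52 = \left(-2 + 4 \left(-6\right)\right) 118 + 52 = \left(-2 - 24\right) 118 + 52 = \left(-26\right) 118 + 52 = -3068 + 52 = -3016$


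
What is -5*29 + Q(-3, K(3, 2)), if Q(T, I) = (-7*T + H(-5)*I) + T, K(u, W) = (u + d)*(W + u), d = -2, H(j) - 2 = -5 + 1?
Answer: -137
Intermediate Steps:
H(j) = -2 (H(j) = 2 + (-5 + 1) = 2 - 4 = -2)
K(u, W) = (-2 + u)*(W + u) (K(u, W) = (u - 2)*(W + u) = (-2 + u)*(W + u))
Q(T, I) = -6*T - 2*I (Q(T, I) = (-7*T - 2*I) + T = -6*T - 2*I)
-5*29 + Q(-3, K(3, 2)) = -5*29 + (-6*(-3) - 2*(3² - 2*2 - 2*3 + 2*3)) = -145 + (18 - 2*(9 - 4 - 6 + 6)) = -145 + (18 - 2*5) = -145 + (18 - 10) = -145 + 8 = -137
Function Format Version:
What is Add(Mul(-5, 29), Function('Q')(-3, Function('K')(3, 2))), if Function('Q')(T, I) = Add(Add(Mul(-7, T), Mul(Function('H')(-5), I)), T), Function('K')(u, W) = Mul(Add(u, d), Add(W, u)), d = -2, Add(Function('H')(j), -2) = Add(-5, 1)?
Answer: -137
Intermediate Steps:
Function('H')(j) = -2 (Function('H')(j) = Add(2, Add(-5, 1)) = Add(2, -4) = -2)
Function('K')(u, W) = Mul(Add(-2, u), Add(W, u)) (Function('K')(u, W) = Mul(Add(u, -2), Add(W, u)) = Mul(Add(-2, u), Add(W, u)))
Function('Q')(T, I) = Add(Mul(-6, T), Mul(-2, I)) (Function('Q')(T, I) = Add(Add(Mul(-7, T), Mul(-2, I)), T) = Add(Mul(-6, T), Mul(-2, I)))
Add(Mul(-5, 29), Function('Q')(-3, Function('K')(3, 2))) = Add(Mul(-5, 29), Add(Mul(-6, -3), Mul(-2, Add(Pow(3, 2), Mul(-2, 2), Mul(-2, 3), Mul(2, 3))))) = Add(-145, Add(18, Mul(-2, Add(9, -4, -6, 6)))) = Add(-145, Add(18, Mul(-2, 5))) = Add(-145, Add(18, -10)) = Add(-145, 8) = -137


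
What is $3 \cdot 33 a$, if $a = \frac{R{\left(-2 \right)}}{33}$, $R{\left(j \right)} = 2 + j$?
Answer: $0$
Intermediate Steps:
$a = 0$ ($a = \frac{2 - 2}{33} = 0 \cdot \frac{1}{33} = 0$)
$3 \cdot 33 a = 3 \cdot 33 \cdot 0 = 99 \cdot 0 = 0$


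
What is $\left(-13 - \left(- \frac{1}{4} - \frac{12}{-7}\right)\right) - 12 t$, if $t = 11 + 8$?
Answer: $- \frac{6789}{28} \approx -242.46$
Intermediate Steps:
$t = 19$
$\left(-13 - \left(- \frac{1}{4} - \frac{12}{-7}\right)\right) - 12 t = \left(-13 - \left(- \frac{1}{4} - \frac{12}{-7}\right)\right) - 228 = \left(-13 - \left(\left(-1\right) \frac{1}{4} - - \frac{12}{7}\right)\right) - 228 = \left(-13 - \left(- \frac{1}{4} + \frac{12}{7}\right)\right) - 228 = \left(-13 - \frac{41}{28}\right) - 228 = - \frac{405}{28} - 228 = - \frac{6789}{28}$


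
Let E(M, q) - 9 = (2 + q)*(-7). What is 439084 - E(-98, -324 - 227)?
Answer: 435232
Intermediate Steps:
E(M, q) = -5 - 7*q (E(M, q) = 9 + (2 + q)*(-7) = 9 + (-14 - 7*q) = -5 - 7*q)
439084 - E(-98, -324 - 227) = 439084 - (-5 - 7*(-324 - 227)) = 439084 - (-5 - 7*(-551)) = 439084 - (-5 + 3857) = 439084 - 1*3852 = 439084 - 3852 = 435232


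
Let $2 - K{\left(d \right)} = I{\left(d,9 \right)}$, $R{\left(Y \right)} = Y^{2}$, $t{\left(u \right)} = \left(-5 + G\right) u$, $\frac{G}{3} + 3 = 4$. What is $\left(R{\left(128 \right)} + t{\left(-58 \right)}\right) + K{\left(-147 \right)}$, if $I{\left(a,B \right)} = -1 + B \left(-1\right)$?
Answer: $16512$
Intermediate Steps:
$G = 3$ ($G = -9 + 3 \cdot 4 = -9 + 12 = 3$)
$t{\left(u \right)} = - 2 u$ ($t{\left(u \right)} = \left(-5 + 3\right) u = - 2 u$)
$I{\left(a,B \right)} = -1 - B$
$K{\left(d \right)} = 12$ ($K{\left(d \right)} = 2 - \left(-1 - 9\right) = 2 - -10 = 2 + 10 = 12$)
$\left(R{\left(128 \right)} + t{\left(-58 \right)}\right) + K{\left(-147 \right)} = \left(128^{2} - -116\right) + 12 = \left(16384 + 116\right) + 12 = 16500 + 12 = 16512$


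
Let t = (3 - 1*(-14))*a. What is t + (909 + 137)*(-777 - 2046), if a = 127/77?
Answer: -227367907/77 ≈ -2.9528e+6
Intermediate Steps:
a = 127/77 (a = 127*(1/77) = 127/77 ≈ 1.6494)
t = 2159/77 (t = (3 - 1*(-14))*(127/77) = (3 + 14)*(127/77) = 17*(127/77) = 2159/77 ≈ 28.039)
t + (909 + 137)*(-777 - 2046) = 2159/77 + (909 + 137)*(-777 - 2046) = 2159/77 + 1046*(-2823) = 2159/77 - 2952858 = -227367907/77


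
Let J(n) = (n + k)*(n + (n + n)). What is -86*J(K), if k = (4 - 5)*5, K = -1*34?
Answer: -342108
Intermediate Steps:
K = -34
k = -5 (k = -1*5 = -5)
J(n) = 3*n*(-5 + n) (J(n) = (n - 5)*(n + (n + n)) = (-5 + n)*(n + 2*n) = (-5 + n)*(3*n) = 3*n*(-5 + n))
-86*J(K) = -258*(-34)*(-5 - 34) = -258*(-34)*(-39) = -86*3978 = -342108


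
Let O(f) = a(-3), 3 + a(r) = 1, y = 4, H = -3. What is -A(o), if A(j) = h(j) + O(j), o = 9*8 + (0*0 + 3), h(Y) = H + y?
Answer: 1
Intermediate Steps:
a(r) = -2 (a(r) = -3 + 1 = -2)
h(Y) = 1 (h(Y) = -3 + 4 = 1)
O(f) = -2
o = 75 (o = 72 + (0 + 3) = 72 + 3 = 75)
A(j) = -1 (A(j) = 1 - 2 = -1)
-A(o) = -1*(-1) = 1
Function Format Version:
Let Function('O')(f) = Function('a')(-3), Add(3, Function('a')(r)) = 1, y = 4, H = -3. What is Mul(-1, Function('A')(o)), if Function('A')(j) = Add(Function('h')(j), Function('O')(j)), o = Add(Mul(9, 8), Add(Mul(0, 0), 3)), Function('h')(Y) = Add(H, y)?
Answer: 1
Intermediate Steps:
Function('a')(r) = -2 (Function('a')(r) = Add(-3, 1) = -2)
Function('h')(Y) = 1 (Function('h')(Y) = Add(-3, 4) = 1)
Function('O')(f) = -2
o = 75 (o = Add(72, Add(0, 3)) = Add(72, 3) = 75)
Function('A')(j) = -1 (Function('A')(j) = Add(1, -2) = -1)
Mul(-1, Function('A')(o)) = Mul(-1, -1) = 1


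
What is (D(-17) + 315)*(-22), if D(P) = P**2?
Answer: -13288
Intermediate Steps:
(D(-17) + 315)*(-22) = ((-17)**2 + 315)*(-22) = (289 + 315)*(-22) = 604*(-22) = -13288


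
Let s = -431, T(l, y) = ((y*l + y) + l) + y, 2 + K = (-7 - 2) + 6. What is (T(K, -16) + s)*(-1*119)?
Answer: 46172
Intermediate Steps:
K = -5 (K = -2 + ((-7 - 2) + 6) = -2 + (-9 + 6) = -2 - 3 = -5)
T(l, y) = l + 2*y + l*y (T(l, y) = ((l*y + y) + l) + y = ((y + l*y) + l) + y = (l + y + l*y) + y = l + 2*y + l*y)
(T(K, -16) + s)*(-1*119) = ((-5 + 2*(-16) - 5*(-16)) - 431)*(-1*119) = ((-5 - 32 + 80) - 431)*(-119) = (43 - 431)*(-119) = -388*(-119) = 46172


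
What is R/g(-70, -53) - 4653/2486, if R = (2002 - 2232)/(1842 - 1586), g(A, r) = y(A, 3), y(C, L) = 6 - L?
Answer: -94211/43392 ≈ -2.1712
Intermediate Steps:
g(A, r) = 3 (g(A, r) = 6 - 1*3 = 6 - 3 = 3)
R = -115/128 (R = -230/256 = -230*1/256 = -115/128 ≈ -0.89844)
R/g(-70, -53) - 4653/2486 = -115/128/3 - 4653/2486 = -115/128*⅓ - 4653*1/2486 = -115/384 - 423/226 = -94211/43392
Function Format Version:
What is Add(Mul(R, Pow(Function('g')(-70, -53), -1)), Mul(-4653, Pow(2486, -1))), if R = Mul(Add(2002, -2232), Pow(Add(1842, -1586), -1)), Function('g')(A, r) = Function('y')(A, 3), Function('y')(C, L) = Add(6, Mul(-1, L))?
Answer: Rational(-94211, 43392) ≈ -2.1712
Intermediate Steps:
Function('g')(A, r) = 3 (Function('g')(A, r) = Add(6, Mul(-1, 3)) = Add(6, -3) = 3)
R = Rational(-115, 128) (R = Mul(-230, Pow(256, -1)) = Mul(-230, Rational(1, 256)) = Rational(-115, 128) ≈ -0.89844)
Add(Mul(R, Pow(Function('g')(-70, -53), -1)), Mul(-4653, Pow(2486, -1))) = Add(Mul(Rational(-115, 128), Pow(3, -1)), Mul(-4653, Pow(2486, -1))) = Add(Mul(Rational(-115, 128), Rational(1, 3)), Mul(-4653, Rational(1, 2486))) = Add(Rational(-115, 384), Rational(-423, 226)) = Rational(-94211, 43392)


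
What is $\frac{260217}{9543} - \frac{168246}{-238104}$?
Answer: $\frac{1177116299}{42078268} \approx 27.974$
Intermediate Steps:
$\frac{260217}{9543} - \frac{168246}{-238104} = 260217 \cdot \frac{1}{9543} - - \frac{9347}{13228} = \frac{86739}{3181} + \frac{9347}{13228} = \frac{1177116299}{42078268}$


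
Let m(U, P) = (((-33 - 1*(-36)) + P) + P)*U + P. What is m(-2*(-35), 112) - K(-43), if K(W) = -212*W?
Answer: 6886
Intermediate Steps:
m(U, P) = P + U*(3 + 2*P) (m(U, P) = (((-33 + 36) + P) + P)*U + P = ((3 + P) + P)*U + P = (3 + 2*P)*U + P = U*(3 + 2*P) + P = P + U*(3 + 2*P))
m(-2*(-35), 112) - K(-43) = (112 + 3*(-2*(-35)) + 2*112*(-2*(-35))) - (-212)*(-43) = (112 + 3*70 + 2*112*70) - 1*9116 = (112 + 210 + 15680) - 9116 = 16002 - 9116 = 6886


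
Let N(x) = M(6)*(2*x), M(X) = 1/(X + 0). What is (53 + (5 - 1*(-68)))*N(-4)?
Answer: -168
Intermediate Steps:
M(X) = 1/X
N(x) = x/3 (N(x) = (2*x)/6 = x/3)
(53 + (5 - 1*(-68)))*N(-4) = (53 + (5 - 1*(-68)))*((⅓)*(-4)) = (53 + (5 + 68))*(-4/3) = (53 + 73)*(-4/3) = 126*(-4/3) = -168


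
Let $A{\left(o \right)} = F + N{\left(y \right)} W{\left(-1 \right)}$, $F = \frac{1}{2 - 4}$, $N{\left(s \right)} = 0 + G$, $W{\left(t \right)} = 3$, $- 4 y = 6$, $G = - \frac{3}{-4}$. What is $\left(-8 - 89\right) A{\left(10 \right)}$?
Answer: $- \frac{679}{4} \approx -169.75$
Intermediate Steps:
$G = \frac{3}{4}$ ($G = \left(-3\right) \left(- \frac{1}{4}\right) = \frac{3}{4} \approx 0.75$)
$y = - \frac{3}{2}$ ($y = \left(- \frac{1}{4}\right) 6 = - \frac{3}{2} \approx -1.5$)
$N{\left(s \right)} = \frac{3}{4}$ ($N{\left(s \right)} = 0 + \frac{3}{4} = \frac{3}{4}$)
$F = - \frac{1}{2}$ ($F = \frac{1}{-2} = - \frac{1}{2} \approx -0.5$)
$A{\left(o \right)} = \frac{7}{4}$ ($A{\left(o \right)} = - \frac{1}{2} + \frac{3}{4} \cdot 3 = - \frac{1}{2} + \frac{9}{4} = \frac{7}{4}$)
$\left(-8 - 89\right) A{\left(10 \right)} = \left(-8 - 89\right) \frac{7}{4} = \left(-97\right) \frac{7}{4} = - \frac{679}{4}$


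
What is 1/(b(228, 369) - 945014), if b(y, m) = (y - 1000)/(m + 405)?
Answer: -387/365720804 ≈ -1.0582e-6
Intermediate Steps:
b(y, m) = (-1000 + y)/(405 + m)
1/(b(228, 369) - 945014) = 1/((-1000 + 228)/(405 + 369) - 945014) = 1/(-772/774 - 945014) = 1/((1/774)*(-772) - 945014) = 1/(-386/387 - 945014) = 1/(-365720804/387) = -387/365720804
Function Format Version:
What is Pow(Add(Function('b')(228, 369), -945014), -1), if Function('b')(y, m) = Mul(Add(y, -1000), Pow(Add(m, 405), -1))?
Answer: Rational(-387, 365720804) ≈ -1.0582e-6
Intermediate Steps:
Function('b')(y, m) = Mul(Pow(Add(405, m), -1), Add(-1000, y)) (Function('b')(y, m) = Mul(Add(-1000, y), Pow(Add(405, m), -1)) = Mul(Pow(Add(405, m), -1), Add(-1000, y)))
Pow(Add(Function('b')(228, 369), -945014), -1) = Pow(Add(Mul(Pow(Add(405, 369), -1), Add(-1000, 228)), -945014), -1) = Pow(Add(Mul(Pow(774, -1), -772), -945014), -1) = Pow(Add(Mul(Rational(1, 774), -772), -945014), -1) = Pow(Add(Rational(-386, 387), -945014), -1) = Pow(Rational(-365720804, 387), -1) = Rational(-387, 365720804)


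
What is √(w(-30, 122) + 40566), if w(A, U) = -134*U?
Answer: √24218 ≈ 155.62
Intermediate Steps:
√(w(-30, 122) + 40566) = √(-134*122 + 40566) = √(-16348 + 40566) = √24218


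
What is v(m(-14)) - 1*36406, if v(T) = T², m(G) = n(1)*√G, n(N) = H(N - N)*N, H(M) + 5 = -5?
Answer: -37806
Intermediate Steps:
H(M) = -10 (H(M) = -5 - 5 = -10)
n(N) = -10*N
m(G) = -10*√G (m(G) = (-10*1)*√G = -10*√G)
v(m(-14)) - 1*36406 = (-10*I*√14)² - 1*36406 = (-10*I*√14)² - 36406 = -1400 - 36406 = -37806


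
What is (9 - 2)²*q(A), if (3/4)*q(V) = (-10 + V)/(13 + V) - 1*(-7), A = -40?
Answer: 46844/81 ≈ 578.32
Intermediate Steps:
q(V) = 28/3 + 4*(-10 + V)/(3*(13 + V)) (q(V) = 4*((-10 + V)/(13 + V) - 1*(-7))/3 = 4*((-10 + V)/(13 + V) + 7)/3 = 4*(7 + (-10 + V)/(13 + V))/3 = 28/3 + 4*(-10 + V)/(3*(13 + V)))
(9 - 2)²*q(A) = (9 - 2)²*(4*(81 + 8*(-40))/(3*(13 - 40))) = 7²*((4/3)*(81 - 320)/(-27)) = 49*((4/3)*(-1/27)*(-239)) = 49*(956/81) = 46844/81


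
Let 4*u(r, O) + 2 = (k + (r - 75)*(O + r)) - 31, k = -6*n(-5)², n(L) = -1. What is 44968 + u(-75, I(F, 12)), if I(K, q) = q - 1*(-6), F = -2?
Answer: 188383/4 ≈ 47096.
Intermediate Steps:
I(K, q) = 6 + q (I(K, q) = q + 6 = 6 + q)
k = -6 (k = -6*(-1)² = -6*1 = -6)
u(r, O) = -39/4 + (-75 + r)*(O + r)/4 (u(r, O) = -½ + ((-6 + (r - 75)*(O + r)) - 31)/4 = -½ + ((-6 + (-75 + r)*(O + r)) - 31)/4 = -½ + (-37 + (-75 + r)*(O + r))/4 = -½ + (-37/4 + (-75 + r)*(O + r)/4) = -39/4 + (-75 + r)*(O + r)/4)
44968 + u(-75, I(F, 12)) = 44968 + (-39/4 - 75*(6 + 12)/4 - 75/4*(-75) + (¼)*(-75)² + (¼)*(6 + 12)*(-75)) = 44968 + (-39/4 - 75/4*18 + 5625/4 + (¼)*5625 + (¼)*18*(-75)) = 44968 + (-39/4 - 675/2 + 5625/4 + 5625/4 - 675/2) = 44968 + 8511/4 = 188383/4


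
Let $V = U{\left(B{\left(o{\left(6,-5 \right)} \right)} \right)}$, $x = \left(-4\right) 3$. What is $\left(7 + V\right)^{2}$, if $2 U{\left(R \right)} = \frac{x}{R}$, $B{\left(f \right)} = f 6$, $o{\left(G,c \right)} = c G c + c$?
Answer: $\frac{1028196}{21025} \approx 48.904$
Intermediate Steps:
$x = -12$
$o{\left(G,c \right)} = c + G c^{2}$ ($o{\left(G,c \right)} = G c c + c = G c^{2} + c = c + G c^{2}$)
$B{\left(f \right)} = 6 f$
$U{\left(R \right)} = - \frac{6}{R}$ ($U{\left(R \right)} = \frac{\left(-12\right) \frac{1}{R}}{2} = - \frac{6}{R}$)
$V = - \frac{1}{145}$ ($V = - \frac{6}{6 \left(- 5 \left(1 + 6 \left(-5\right)\right)\right)} = - \frac{6}{6 \left(- 5 \left(1 - 30\right)\right)} = - \frac{6}{6 \left(\left(-5\right) \left(-29\right)\right)} = - \frac{6}{6 \cdot 145} = - \frac{6}{870} = \left(-6\right) \frac{1}{870} = - \frac{1}{145} \approx -0.0068966$)
$\left(7 + V\right)^{2} = \left(7 - \frac{1}{145}\right)^{2} = \left(\frac{1014}{145}\right)^{2} = \frac{1028196}{21025}$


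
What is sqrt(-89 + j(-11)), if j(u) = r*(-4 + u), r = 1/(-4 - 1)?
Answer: I*sqrt(86) ≈ 9.2736*I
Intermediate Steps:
r = -1/5 (r = 1/(-5) = -1/5 ≈ -0.20000)
j(u) = 4/5 - u/5 (j(u) = -(-4 + u)/5 = 4/5 - u/5)
sqrt(-89 + j(-11)) = sqrt(-89 + (4/5 - 1/5*(-11))) = sqrt(-89 + (4/5 + 11/5)) = sqrt(-89 + 3) = sqrt(-86) = I*sqrt(86)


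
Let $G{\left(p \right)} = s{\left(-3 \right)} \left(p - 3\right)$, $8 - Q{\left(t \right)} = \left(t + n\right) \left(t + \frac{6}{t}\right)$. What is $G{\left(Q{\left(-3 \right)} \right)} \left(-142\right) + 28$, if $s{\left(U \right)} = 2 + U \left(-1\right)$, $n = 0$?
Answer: $7128$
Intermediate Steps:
$Q{\left(t \right)} = 8 - t \left(t + \frac{6}{t}\right)$ ($Q{\left(t \right)} = 8 - \left(t + 0\right) \left(t + \frac{6}{t}\right) = 8 - t \left(t + \frac{6}{t}\right)$)
$s{\left(U \right)} = 2 - U$
$G{\left(p \right)} = -15 + 5 p$ ($G{\left(p \right)} = \left(2 - -3\right) \left(p - 3\right) = \left(2 + 3\right) \left(-3 + p\right) = 5 \left(-3 + p\right) = -15 + 5 p$)
$G{\left(Q{\left(-3 \right)} \right)} \left(-142\right) + 28 = \left(-15 + 5 \left(2 - \left(-3\right)^{2}\right)\right) \left(-142\right) + 28 = \left(-15 + 5 \left(2 - 9\right)\right) \left(-142\right) + 28 = \left(-15 + 5 \left(-7\right)\right) \left(-142\right) + 28 = \left(-15 - 35\right) \left(-142\right) + 28 = \left(-50\right) \left(-142\right) + 28 = 7100 + 28 = 7128$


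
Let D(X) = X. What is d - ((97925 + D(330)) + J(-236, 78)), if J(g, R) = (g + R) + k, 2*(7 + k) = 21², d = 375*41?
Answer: -165871/2 ≈ -82936.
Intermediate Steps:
d = 15375
k = 427/2 (k = -7 + (½)*21² = -7 + (½)*441 = -7 + 441/2 = 427/2 ≈ 213.50)
J(g, R) = 427/2 + R + g (J(g, R) = (g + R) + 427/2 = (R + g) + 427/2 = 427/2 + R + g)
d - ((97925 + D(330)) + J(-236, 78)) = 15375 - ((97925 + 330) + (427/2 + 78 - 236)) = 15375 - (98255 + 111/2) = 15375 - 1*196621/2 = 15375 - 196621/2 = -165871/2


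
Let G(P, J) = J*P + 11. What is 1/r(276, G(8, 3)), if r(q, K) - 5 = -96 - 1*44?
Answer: -1/135 ≈ -0.0074074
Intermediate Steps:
G(P, J) = 11 + J*P
r(q, K) = -135 (r(q, K) = 5 + (-96 - 1*44) = 5 + (-96 - 44) = 5 - 140 = -135)
1/r(276, G(8, 3)) = 1/(-135) = -1/135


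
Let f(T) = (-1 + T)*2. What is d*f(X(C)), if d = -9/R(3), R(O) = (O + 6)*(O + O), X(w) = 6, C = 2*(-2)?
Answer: -5/3 ≈ -1.6667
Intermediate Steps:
C = -4
R(O) = 2*O*(6 + O) (R(O) = (6 + O)*(2*O) = 2*O*(6 + O))
f(T) = -2 + 2*T
d = -⅙ (d = -9*1/(6*(6 + 3)) = -9/(2*3*9) = -9/54 = -9*1/54 = -⅙ ≈ -0.16667)
d*f(X(C)) = -(-2 + 2*6)/6 = -(-2 + 12)/6 = -⅙*10 = -5/3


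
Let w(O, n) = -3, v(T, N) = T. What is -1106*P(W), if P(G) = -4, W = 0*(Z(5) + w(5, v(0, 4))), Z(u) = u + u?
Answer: 4424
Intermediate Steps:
Z(u) = 2*u
W = 0 (W = 0*(2*5 - 3) = 0*(10 - 3) = 0*7 = 0)
-1106*P(W) = -1106*(-4) = 4424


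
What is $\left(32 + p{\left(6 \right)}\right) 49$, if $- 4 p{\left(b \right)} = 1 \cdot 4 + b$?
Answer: $\frac{2891}{2} \approx 1445.5$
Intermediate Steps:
$p{\left(b \right)} = -1 - \frac{b}{4}$ ($p{\left(b \right)} = - \frac{1 \cdot 4 + b}{4} = - \frac{4 + b}{4} = -1 - \frac{b}{4}$)
$\left(32 + p{\left(6 \right)}\right) 49 = \left(32 - \frac{5}{2}\right) 49 = \frac{59}{2} \cdot 49 = \frac{2891}{2}$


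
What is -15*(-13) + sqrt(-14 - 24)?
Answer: 195 + I*sqrt(38) ≈ 195.0 + 6.1644*I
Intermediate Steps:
-15*(-13) + sqrt(-14 - 24) = 195 + sqrt(-38) = 195 + I*sqrt(38)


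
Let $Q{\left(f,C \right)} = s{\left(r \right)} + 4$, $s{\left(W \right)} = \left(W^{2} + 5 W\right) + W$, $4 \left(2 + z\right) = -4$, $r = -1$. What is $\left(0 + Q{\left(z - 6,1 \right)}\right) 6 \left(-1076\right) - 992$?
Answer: $5464$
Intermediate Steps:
$z = -3$ ($z = -2 + \frac{1}{4} \left(-4\right) = -2 - 1 = -3$)
$s{\left(W \right)} = W^{2} + 6 W$
$Q{\left(f,C \right)} = -1$ ($Q{\left(f,C \right)} = - (6 - 1) + 4 = \left(-1\right) 5 + 4 = -5 + 4 = -1$)
$\left(0 + Q{\left(z - 6,1 \right)}\right) 6 \left(-1076\right) - 992 = \left(0 - 1\right) 6 \left(-1076\right) - 992 = \left(-1\right) 6 \left(-1076\right) - 992 = \left(-6\right) \left(-1076\right) - 992 = 6456 - 992 = 5464$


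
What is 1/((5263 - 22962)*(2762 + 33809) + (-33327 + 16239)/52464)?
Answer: -1093/707466251353 ≈ -1.5450e-9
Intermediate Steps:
1/((5263 - 22962)*(2762 + 33809) + (-33327 + 16239)/52464) = 1/(-17699*36571 - 17088*1/52464) = 1/(-647270129 - 356/1093) = 1/(-707466251353/1093) = -1093/707466251353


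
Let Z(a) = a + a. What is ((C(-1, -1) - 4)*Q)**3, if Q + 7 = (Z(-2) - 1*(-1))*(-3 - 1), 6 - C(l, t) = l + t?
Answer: 8000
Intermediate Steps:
Z(a) = 2*a
C(l, t) = 6 - l - t (C(l, t) = 6 - (l + t) = 6 + (-l - t) = 6 - l - t)
Q = 5 (Q = -7 + (2*(-2) - 1*(-1))*(-3 - 1) = -7 + (-4 + 1)*(-4) = -7 - 3*(-4) = -7 + 12 = 5)
((C(-1, -1) - 4)*Q)**3 = (((6 - 1*(-1) - 1*(-1)) - 4)*5)**3 = (((6 + 1 + 1) - 4)*5)**3 = ((8 - 4)*5)**3 = (4*5)**3 = 20**3 = 8000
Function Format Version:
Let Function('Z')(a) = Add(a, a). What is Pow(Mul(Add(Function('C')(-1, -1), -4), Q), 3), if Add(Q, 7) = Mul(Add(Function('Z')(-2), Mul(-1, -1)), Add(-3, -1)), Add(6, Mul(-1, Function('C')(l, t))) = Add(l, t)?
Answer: 8000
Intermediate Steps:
Function('Z')(a) = Mul(2, a)
Function('C')(l, t) = Add(6, Mul(-1, l), Mul(-1, t)) (Function('C')(l, t) = Add(6, Mul(-1, Add(l, t))) = Add(6, Add(Mul(-1, l), Mul(-1, t))) = Add(6, Mul(-1, l), Mul(-1, t)))
Q = 5 (Q = Add(-7, Mul(Add(Mul(2, -2), Mul(-1, -1)), Add(-3, -1))) = Add(-7, Mul(Add(-4, 1), -4)) = Add(-7, Mul(-3, -4)) = Add(-7, 12) = 5)
Pow(Mul(Add(Function('C')(-1, -1), -4), Q), 3) = Pow(Mul(Add(Add(6, Mul(-1, -1), Mul(-1, -1)), -4), 5), 3) = Pow(Mul(Add(Add(6, 1, 1), -4), 5), 3) = Pow(Mul(Add(8, -4), 5), 3) = Pow(Mul(4, 5), 3) = Pow(20, 3) = 8000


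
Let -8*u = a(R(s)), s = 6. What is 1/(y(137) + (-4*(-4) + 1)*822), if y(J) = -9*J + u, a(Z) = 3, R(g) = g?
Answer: 8/101925 ≈ 7.8489e-5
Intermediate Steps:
u = -3/8 (u = -1/8*3 = -3/8 ≈ -0.37500)
y(J) = -3/8 - 9*J (y(J) = -9*J - 3/8 = -3/8 - 9*J)
1/(y(137) + (-4*(-4) + 1)*822) = 1/((-3/8 - 9*137) + (-4*(-4) + 1)*822) = 1/((-3/8 - 1233) + (16 + 1)*822) = 1/(-9867/8 + 17*822) = 1/(-9867/8 + 13974) = 1/(101925/8) = 8/101925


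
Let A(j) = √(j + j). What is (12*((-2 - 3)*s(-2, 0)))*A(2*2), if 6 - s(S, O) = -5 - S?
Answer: -1080*√2 ≈ -1527.4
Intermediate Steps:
s(S, O) = 11 + S (s(S, O) = 6 - (-5 - S) = 6 + (5 + S) = 11 + S)
A(j) = √2*√j (A(j) = √(2*j) = √2*√j)
(12*((-2 - 3)*s(-2, 0)))*A(2*2) = (12*((-2 - 3)*(11 - 2)))*(√2*√(2*2)) = (12*(-5*9))*(√2*√4) = (12*(-45))*(√2*2) = -1080*√2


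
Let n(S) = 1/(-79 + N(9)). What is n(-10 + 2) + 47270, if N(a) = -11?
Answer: 4254299/90 ≈ 47270.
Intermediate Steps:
n(S) = -1/90 (n(S) = 1/(-79 - 11) = 1/(-90) = -1/90)
n(-10 + 2) + 47270 = -1/90 + 47270 = 4254299/90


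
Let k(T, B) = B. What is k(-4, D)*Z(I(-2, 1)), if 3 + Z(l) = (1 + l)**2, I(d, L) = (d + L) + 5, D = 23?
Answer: 506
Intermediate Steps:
I(d, L) = 5 + L + d (I(d, L) = (L + d) + 5 = 5 + L + d)
Z(l) = -3 + (1 + l)**2
k(-4, D)*Z(I(-2, 1)) = 23*(-3 + (1 + (5 + 1 - 2))**2) = 23*(-3 + (1 + 4)**2) = 23*(-3 + 5**2) = 23*(-3 + 25) = 23*22 = 506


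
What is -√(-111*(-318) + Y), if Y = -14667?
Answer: -23*√39 ≈ -143.64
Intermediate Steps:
-√(-111*(-318) + Y) = -√(-111*(-318) - 14667) = -√(35298 - 14667) = -√20631 = -23*√39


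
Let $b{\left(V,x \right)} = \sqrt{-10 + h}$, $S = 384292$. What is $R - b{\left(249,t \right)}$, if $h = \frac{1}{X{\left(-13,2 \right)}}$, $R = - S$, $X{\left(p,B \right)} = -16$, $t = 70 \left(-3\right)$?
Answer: $-384292 - \frac{i \sqrt{161}}{4} \approx -3.8429 \cdot 10^{5} - 3.1721 i$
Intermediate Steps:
$t = -210$
$R = -384292$ ($R = \left(-1\right) 384292 = -384292$)
$h = - \frac{1}{16}$ ($h = \frac{1}{-16} = - \frac{1}{16} \approx -0.0625$)
$b{\left(V,x \right)} = \frac{i \sqrt{161}}{4}$ ($b{\left(V,x \right)} = \sqrt{-10 - \frac{1}{16}} = \sqrt{- \frac{161}{16}} = \frac{i \sqrt{161}}{4}$)
$R - b{\left(249,t \right)} = -384292 - \frac{i \sqrt{161}}{4}$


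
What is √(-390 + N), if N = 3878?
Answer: 4*√218 ≈ 59.059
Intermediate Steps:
√(-390 + N) = √(-390 + 3878) = √3488 = 4*√218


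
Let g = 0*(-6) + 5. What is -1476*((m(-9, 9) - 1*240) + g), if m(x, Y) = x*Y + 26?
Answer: 428040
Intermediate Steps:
m(x, Y) = 26 + Y*x (m(x, Y) = Y*x + 26 = 26 + Y*x)
g = 5 (g = 0 + 5 = 5)
-1476*((m(-9, 9) - 1*240) + g) = -1476*(((26 + 9*(-9)) - 1*240) + 5) = -1476*(((26 - 81) - 240) + 5) = -1476*((-55 - 240) + 5) = -1476*(-295 + 5) = -1476*(-290) = 428040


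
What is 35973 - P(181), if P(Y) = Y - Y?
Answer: 35973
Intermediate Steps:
P(Y) = 0
35973 - P(181) = 35973 - 1*0 = 35973 + 0 = 35973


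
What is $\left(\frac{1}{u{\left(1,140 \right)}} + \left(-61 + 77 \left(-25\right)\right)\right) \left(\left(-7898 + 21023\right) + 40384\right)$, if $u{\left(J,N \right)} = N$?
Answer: $- \frac{14877588851}{140} \approx -1.0627 \cdot 10^{8}$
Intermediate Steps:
$\left(\frac{1}{u{\left(1,140 \right)}} + \left(-61 + 77 \left(-25\right)\right)\right) \left(\left(-7898 + 21023\right) + 40384\right) = \left(\frac{1}{140} + \left(-61 + 77 \left(-25\right)\right)\right) \left(\left(-7898 + 21023\right) + 40384\right) = \left(\frac{1}{140} - 1986\right) \left(13125 + 40384\right) = \left(\frac{1}{140} - 1986\right) 53509 = \left(- \frac{278039}{140}\right) 53509 = - \frac{14877588851}{140}$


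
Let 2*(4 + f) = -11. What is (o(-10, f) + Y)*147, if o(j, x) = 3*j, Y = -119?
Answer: -21903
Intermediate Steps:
f = -19/2 (f = -4 + (½)*(-11) = -4 - 11/2 = -19/2 ≈ -9.5000)
(o(-10, f) + Y)*147 = (3*(-10) - 119)*147 = (-30 - 119)*147 = -149*147 = -21903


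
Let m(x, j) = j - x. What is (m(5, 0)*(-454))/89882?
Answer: 1135/44941 ≈ 0.025255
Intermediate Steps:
(m(5, 0)*(-454))/89882 = ((0 - 1*5)*(-454))/89882 = ((0 - 5)*(-454))*(1/89882) = -5*(-454)*(1/89882) = 2270*(1/89882) = 1135/44941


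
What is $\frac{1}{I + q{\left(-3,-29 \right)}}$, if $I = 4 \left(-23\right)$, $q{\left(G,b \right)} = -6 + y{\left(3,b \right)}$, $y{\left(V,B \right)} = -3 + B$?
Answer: $- \frac{1}{130} \approx -0.0076923$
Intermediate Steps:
$q{\left(G,b \right)} = -9 + b$ ($q{\left(G,b \right)} = -6 + \left(-3 + b\right) = -9 + b$)
$I = -92$
$\frac{1}{I + q{\left(-3,-29 \right)}} = \frac{1}{-92 - 38} = \frac{1}{-130} = - \frac{1}{130}$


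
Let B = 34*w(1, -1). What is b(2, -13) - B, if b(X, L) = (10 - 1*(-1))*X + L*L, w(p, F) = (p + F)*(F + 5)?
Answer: 191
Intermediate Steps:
w(p, F) = (5 + F)*(F + p) (w(p, F) = (F + p)*(5 + F) = (5 + F)*(F + p))
b(X, L) = L² + 11*X (b(X, L) = (10 + 1)*X + L² = 11*X + L² = L² + 11*X)
B = 0 (B = 34*((-1)² + 5*(-1) + 5*1 - 1*1) = 34*(1 - 5 + 5 - 1) = 34*0 = 0)
b(2, -13) - B = ((-13)² + 11*2) - 1*0 = (169 + 22) + 0 = 191 + 0 = 191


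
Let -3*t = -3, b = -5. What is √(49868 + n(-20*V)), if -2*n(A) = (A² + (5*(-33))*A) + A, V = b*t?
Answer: 2*√13267 ≈ 230.36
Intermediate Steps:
t = 1 (t = -⅓*(-3) = 1)
V = -5 (V = -5*1 = -5)
n(A) = 82*A - A²/2 (n(A) = -((A² + (5*(-33))*A) + A)/2 = -((A² - 165*A) + A)/2 = -(A² - 164*A)/2 = 82*A - A²/2)
√(49868 + n(-20*V)) = √(49868 + (-20*(-5))*(164 - (-20)*(-5))/2) = √(49868 + (½)*100*(164 - 1*100)) = √(49868 + (½)*100*(164 - 100)) = √(49868 + (½)*100*64) = √(49868 + 3200) = √53068 = 2*√13267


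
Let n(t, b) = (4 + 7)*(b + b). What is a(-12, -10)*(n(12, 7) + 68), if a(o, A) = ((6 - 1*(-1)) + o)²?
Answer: 5550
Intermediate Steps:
a(o, A) = (7 + o)² (a(o, A) = ((6 + 1) + o)² = (7 + o)²)
n(t, b) = 22*b (n(t, b) = 11*(2*b) = 22*b)
a(-12, -10)*(n(12, 7) + 68) = (7 - 12)²*(22*7 + 68) = (-5)²*(154 + 68) = 25*222 = 5550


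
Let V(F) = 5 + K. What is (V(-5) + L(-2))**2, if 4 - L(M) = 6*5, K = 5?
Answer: 256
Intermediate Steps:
V(F) = 10 (V(F) = 5 + 5 = 10)
L(M) = -26 (L(M) = 4 - 6*5 = 4 - 1*30 = 4 - 30 = -26)
(V(-5) + L(-2))**2 = (10 - 26)**2 = (-16)**2 = 256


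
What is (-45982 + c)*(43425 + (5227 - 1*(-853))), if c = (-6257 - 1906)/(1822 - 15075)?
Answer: -30167915464915/13253 ≈ -2.2763e+9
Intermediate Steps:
c = 8163/13253 (c = -8163/(-13253) = -8163*(-1/13253) = 8163/13253 ≈ 0.61594)
(-45982 + c)*(43425 + (5227 - 1*(-853))) = (-45982 + 8163/13253)*(43425 + (5227 - 1*(-853))) = -609391283*(43425 + (5227 + 853))/13253 = -609391283*(43425 + 6080)/13253 = -609391283/13253*49505 = -30167915464915/13253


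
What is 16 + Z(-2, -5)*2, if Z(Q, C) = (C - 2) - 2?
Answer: -2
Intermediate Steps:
Z(Q, C) = -4 + C (Z(Q, C) = (-2 + C) - 2 = -4 + C)
16 + Z(-2, -5)*2 = 16 + (-4 - 5)*2 = 16 - 9*2 = 16 - 18 = -2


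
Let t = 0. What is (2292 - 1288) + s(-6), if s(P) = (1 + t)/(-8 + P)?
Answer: 14055/14 ≈ 1003.9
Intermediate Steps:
s(P) = 1/(-8 + P) (s(P) = (1 + 0)/(-8 + P) = 1/(-8 + P))
(2292 - 1288) + s(-6) = (2292 - 1288) + 1/(-8 - 6) = 1004 + 1/(-14) = 1004 - 1/14 = 14055/14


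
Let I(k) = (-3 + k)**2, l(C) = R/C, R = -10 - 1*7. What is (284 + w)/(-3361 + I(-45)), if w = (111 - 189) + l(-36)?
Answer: -7433/38052 ≈ -0.19534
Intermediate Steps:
R = -17 (R = -10 - 7 = -17)
l(C) = -17/C
w = -2791/36 (w = (111 - 189) - 17/(-36) = -78 - 17*(-1/36) = -78 + 17/36 = -2791/36 ≈ -77.528)
(284 + w)/(-3361 + I(-45)) = (284 - 2791/36)/(-3361 + (-3 - 45)**2) = 7433/(36*(-3361 + (-48)**2)) = 7433/(36*(-3361 + 2304)) = (7433/36)/(-1057) = (7433/36)*(-1/1057) = -7433/38052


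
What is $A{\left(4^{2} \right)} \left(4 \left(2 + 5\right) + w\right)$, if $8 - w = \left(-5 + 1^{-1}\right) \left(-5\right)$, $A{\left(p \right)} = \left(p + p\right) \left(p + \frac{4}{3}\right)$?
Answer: $\frac{26624}{3} \approx 8874.7$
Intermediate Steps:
$A{\left(p \right)} = 2 p \left(\frac{4}{3} + p\right)$ ($A{\left(p \right)} = 2 p \left(p + 4 \cdot \frac{1}{3}\right) = 2 p \left(p + \frac{4}{3}\right) = 2 p \left(\frac{4}{3} + p\right)$)
$w = -12$ ($w = 8 - \left(-5 + 1^{-1}\right) \left(-5\right) = 8 - \left(-5 + 1\right) \left(-5\right) = 8 - \left(-4\right) \left(-5\right) = 8 - 20 = -12$)
$A{\left(4^{2} \right)} \left(4 \left(2 + 5\right) + w\right) = \frac{2 \cdot 4^{2} \left(4 + 3 \cdot 4^{2}\right)}{3} \left(4 \left(2 + 5\right) - 12\right) = \frac{2}{3} \cdot 16 \left(4 + 3 \cdot 16\right) \left(4 \cdot 7 - 12\right) = \frac{2}{3} \cdot 16 \left(4 + 48\right) \left(28 - 12\right) = \frac{2}{3} \cdot 16 \cdot 52 \cdot 16 = \frac{1664}{3} \cdot 16 = \frac{26624}{3}$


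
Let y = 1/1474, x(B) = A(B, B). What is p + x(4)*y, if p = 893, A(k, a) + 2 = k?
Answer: 658142/737 ≈ 893.00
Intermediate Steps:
A(k, a) = -2 + k
x(B) = -2 + B
y = 1/1474 ≈ 0.00067843
p + x(4)*y = 893 + (-2 + 4)*(1/1474) = 893 + 2*(1/1474) = 893 + 1/737 = 658142/737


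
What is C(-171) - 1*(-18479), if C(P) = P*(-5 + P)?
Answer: 48575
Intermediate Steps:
C(-171) - 1*(-18479) = -171*(-5 - 171) - 1*(-18479) = -171*(-176) + 18479 = 30096 + 18479 = 48575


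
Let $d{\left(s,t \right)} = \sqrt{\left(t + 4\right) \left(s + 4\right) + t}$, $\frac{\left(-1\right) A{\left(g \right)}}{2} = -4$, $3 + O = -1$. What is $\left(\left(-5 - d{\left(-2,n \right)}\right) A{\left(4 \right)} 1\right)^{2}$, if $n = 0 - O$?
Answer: $2880 + 1280 \sqrt{5} \approx 5742.2$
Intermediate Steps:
$O = -4$ ($O = -3 - 1 = -4$)
$A{\left(g \right)} = 8$ ($A{\left(g \right)} = \left(-2\right) \left(-4\right) = 8$)
$n = 4$ ($n = 0 - -4 = 0 + 4 = 4$)
$d{\left(s,t \right)} = \sqrt{t + \left(4 + s\right) \left(4 + t\right)}$ ($d{\left(s,t \right)} = \sqrt{\left(4 + t\right) \left(4 + s\right) + t} = \sqrt{\left(4 + s\right) \left(4 + t\right) + t} = \sqrt{t + \left(4 + s\right) \left(4 + t\right)}$)
$\left(\left(-5 - d{\left(-2,n \right)}\right) A{\left(4 \right)} 1\right)^{2} = \left(\left(-5 - \sqrt{16 + 4 \left(-2\right) + 5 \cdot 4 - 8}\right) 8 \cdot 1\right)^{2} = \left(\left(-5 - \sqrt{16 - 8 + 20 - 8}\right) 8 \cdot 1\right)^{2} = \left(\left(-5 - \sqrt{20}\right) 8 \cdot 1\right)^{2} = \left(\left(-5 - 2 \sqrt{5}\right) 8 \cdot 1\right)^{2} = \left(\left(-40 - 16 \sqrt{5}\right) 1\right)^{2} = \left(-40 - 16 \sqrt{5}\right)^{2}$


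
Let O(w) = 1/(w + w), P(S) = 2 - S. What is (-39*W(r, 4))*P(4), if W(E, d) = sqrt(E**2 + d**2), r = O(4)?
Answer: 195*sqrt(41)/4 ≈ 312.15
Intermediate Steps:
O(w) = 1/(2*w)
r = 1/8 (r = (1/2)/4 = (1/2)*(1/4) = 1/8 ≈ 0.12500)
(-39*W(r, 4))*P(4) = (-39*sqrt((1/8)**2 + 4**2))*(2 - 1*4) = (-39*sqrt(1/64 + 16))*(2 - 4) = -195*sqrt(41)/8*(-2) = 195*sqrt(41)/4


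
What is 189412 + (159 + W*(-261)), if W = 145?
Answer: 151726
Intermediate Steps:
189412 + (159 + W*(-261)) = 189412 + (159 + 145*(-261)) = 189412 + (159 - 37845) = 189412 - 37686 = 151726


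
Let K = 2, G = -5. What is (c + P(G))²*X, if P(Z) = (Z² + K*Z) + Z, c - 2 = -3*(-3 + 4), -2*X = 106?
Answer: -4293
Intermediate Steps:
X = -53 (X = -½*106 = -53)
c = -1 (c = 2 - 3*(-3 + 4) = 2 - 3*1 = 2 - 3 = -1)
P(Z) = Z² + 3*Z (P(Z) = (Z² + 2*Z) + Z = Z² + 3*Z)
(c + P(G))²*X = (-1 - 5*(3 - 5))²*(-53) = (-1 - 5*(-2))²*(-53) = (-1 + 10)²*(-53) = 9²*(-53) = 81*(-53) = -4293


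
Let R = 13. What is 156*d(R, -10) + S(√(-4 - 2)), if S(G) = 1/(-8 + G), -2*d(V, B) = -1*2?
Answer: 5456/35 - I*√6/70 ≈ 155.89 - 0.034993*I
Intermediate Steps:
d(V, B) = 1 (d(V, B) = -(-1)*2/2 = -½*(-2) = 1)
156*d(R, -10) + S(√(-4 - 2)) = 156*1 + 1/(-8 + √(-4 - 2)) = 156 + 1/(-8 + √(-6)) = 156 + 1/(-8 + I*√6)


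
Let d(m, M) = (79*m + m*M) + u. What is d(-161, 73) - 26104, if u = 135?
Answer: -50441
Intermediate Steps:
d(m, M) = 135 + 79*m + M*m (d(m, M) = (79*m + m*M) + 135 = (79*m + M*m) + 135 = 135 + 79*m + M*m)
d(-161, 73) - 26104 = (135 + 79*(-161) + 73*(-161)) - 26104 = (135 - 12719 - 11753) - 26104 = -24337 - 26104 = -50441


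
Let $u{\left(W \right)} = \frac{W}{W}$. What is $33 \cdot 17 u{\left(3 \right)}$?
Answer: $561$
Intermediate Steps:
$u{\left(W \right)} = 1$
$33 \cdot 17 u{\left(3 \right)} = 33 \cdot 17 \cdot 1 = 561 \cdot 1 = 561$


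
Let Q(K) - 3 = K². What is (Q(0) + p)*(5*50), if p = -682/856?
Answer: 117875/214 ≈ 550.82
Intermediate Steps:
p = -341/428 (p = -682*1/856 = -341/428 ≈ -0.79673)
Q(K) = 3 + K²
(Q(0) + p)*(5*50) = ((3 + 0²) - 341/428)*(5*50) = ((3 + 0) - 341/428)*250 = (3 - 341/428)*250 = (943/428)*250 = 117875/214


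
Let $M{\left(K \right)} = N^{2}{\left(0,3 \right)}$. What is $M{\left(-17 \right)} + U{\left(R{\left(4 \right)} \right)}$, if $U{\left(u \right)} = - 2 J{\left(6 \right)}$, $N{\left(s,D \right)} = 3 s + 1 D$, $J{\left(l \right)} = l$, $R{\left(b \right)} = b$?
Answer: $-3$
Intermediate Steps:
$N{\left(s,D \right)} = D + 3 s$ ($N{\left(s,D \right)} = 3 s + D = D + 3 s$)
$U{\left(u \right)} = -12$ ($U{\left(u \right)} = - 2 \cdot 6 = \left(-1\right) 12 = -12$)
$M{\left(K \right)} = 9$ ($M{\left(K \right)} = \left(3 + 3 \cdot 0\right)^{2} = \left(3 + 0\right)^{2} = 3^{2} = 9$)
$M{\left(-17 \right)} + U{\left(R{\left(4 \right)} \right)} = 9 - 12 = -3$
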